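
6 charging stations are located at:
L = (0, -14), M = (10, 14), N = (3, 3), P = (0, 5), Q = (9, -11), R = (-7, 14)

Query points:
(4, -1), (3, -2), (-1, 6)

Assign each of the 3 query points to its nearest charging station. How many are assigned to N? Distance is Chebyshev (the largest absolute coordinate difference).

2

(4, -1) — d to each: L:13, M:15, N:4, P:6, Q:10, R:15 → nearest is N
(3, -2) — d to each: L:12, M:16, N:5, P:7, Q:9, R:16 → nearest is N
(-1, 6) — d to each: L:20, M:11, N:4, P:1, Q:17, R:8 → nearest is P
2 of the 3 points have N as nearest.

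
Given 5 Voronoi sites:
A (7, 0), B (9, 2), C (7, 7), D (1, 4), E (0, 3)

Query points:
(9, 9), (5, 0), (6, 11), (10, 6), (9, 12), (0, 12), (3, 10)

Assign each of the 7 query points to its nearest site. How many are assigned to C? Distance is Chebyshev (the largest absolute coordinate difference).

6

(9, 9) — d to each: A:9, B:7, C:2, D:8, E:9 → nearest is C
(5, 0) — d to each: A:2, B:4, C:7, D:4, E:5 → nearest is A
(6, 11) — d to each: A:11, B:9, C:4, D:7, E:8 → nearest is C
(10, 6) — d to each: A:6, B:4, C:3, D:9, E:10 → nearest is C
(9, 12) — d to each: A:12, B:10, C:5, D:8, E:9 → nearest is C
(0, 12) — d to each: A:12, B:10, C:7, D:8, E:9 → nearest is C
(3, 10) — d to each: A:10, B:8, C:4, D:6, E:7 → nearest is C
6 of the 7 points have C as nearest.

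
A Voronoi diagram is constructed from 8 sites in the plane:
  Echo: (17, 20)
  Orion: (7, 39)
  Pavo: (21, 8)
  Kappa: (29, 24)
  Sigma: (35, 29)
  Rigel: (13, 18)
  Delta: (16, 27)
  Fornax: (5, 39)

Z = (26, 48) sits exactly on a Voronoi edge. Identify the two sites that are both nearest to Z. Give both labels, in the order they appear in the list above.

Squared distances from Z to each site:
d²(Z, Echo) = 81 + 784 = 865
d²(Z, Orion) = 361 + 81 = 442
d²(Z, Pavo) = 25 + 1600 = 1625
d²(Z, Kappa) = 9 + 576 = 585
d²(Z, Sigma) = 81 + 361 = 442
d²(Z, Rigel) = 169 + 900 = 1069
d²(Z, Delta) = 100 + 441 = 541
d²(Z, Fornax) = 441 + 81 = 522
Z is equidistant from Orion and Sigma (both at squared distance 442), and every other site is strictly farther — so Z lies on the Orion–Sigma Voronoi edge.

Orion and Sigma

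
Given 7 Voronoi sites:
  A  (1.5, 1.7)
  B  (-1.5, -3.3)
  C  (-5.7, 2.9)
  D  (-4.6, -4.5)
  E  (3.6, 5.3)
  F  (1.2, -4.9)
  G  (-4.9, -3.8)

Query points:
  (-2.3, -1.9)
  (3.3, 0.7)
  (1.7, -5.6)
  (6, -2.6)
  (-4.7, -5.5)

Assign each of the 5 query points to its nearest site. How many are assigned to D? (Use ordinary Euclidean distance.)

(-2.3, -1.9) — d² to each: A:27.4, B:2.6, C:34.6, D:12.05, E:86.65, F:21.25, G:10.37 → nearest is B
(3.3, 0.7) — d² to each: A:4.24, B:39.04, C:85.84, D:89.45, E:21.25, F:35.77, G:87.49 → nearest is A
(1.7, -5.6) — d² to each: A:53.33, B:15.53, C:127.01, D:40.9, E:122.42, F:0.74, G:46.8 → nearest is F
(6, -2.6) — d² to each: A:38.74, B:56.74, C:167.14, D:115.97, E:68.17, F:28.33, G:120.25 → nearest is F
(-4.7, -5.5) — d² to each: A:90.28, B:15.08, C:71.56, D:1.01, E:185.53, F:35.17, G:2.93 → nearest is D
1 of the 5 points has D as nearest.

1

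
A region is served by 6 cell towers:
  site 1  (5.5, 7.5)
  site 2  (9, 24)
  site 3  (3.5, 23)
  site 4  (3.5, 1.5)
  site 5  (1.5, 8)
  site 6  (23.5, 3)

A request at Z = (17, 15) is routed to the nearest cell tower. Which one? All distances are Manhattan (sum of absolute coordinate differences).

site 2

d(Z, site 1) = |17−5.5| + |15−7.5| = 11.5 + 7.5 = 19
d(Z, site 2) = |17−9| + |15−24| = 8 + 9 = 17
d(Z, site 3) = |17−3.5| + |15−23| = 13.5 + 8 = 21.5
d(Z, site 4) = |17−3.5| + |15−1.5| = 13.5 + 13.5 = 27
d(Z, site 5) = |17−1.5| + |15−8| = 15.5 + 7 = 22.5
d(Z, site 6) = |17−23.5| + |15−3| = 6.5 + 12 = 18.5
The smallest is to site 2, so Z lies in the Voronoi region of site 2.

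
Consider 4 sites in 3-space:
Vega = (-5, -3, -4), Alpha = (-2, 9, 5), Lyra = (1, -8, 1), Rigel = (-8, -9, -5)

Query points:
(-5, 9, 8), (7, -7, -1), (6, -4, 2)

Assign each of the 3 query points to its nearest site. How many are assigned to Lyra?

2

(-5, 9, 8) — d² to each: Vega:288, Alpha:18, Lyra:374, Rigel:502 → nearest is Alpha
(7, -7, -1) — d² to each: Vega:169, Alpha:373, Lyra:41, Rigel:245 → nearest is Lyra
(6, -4, 2) — d² to each: Vega:158, Alpha:242, Lyra:42, Rigel:270 → nearest is Lyra
2 of the 3 points have Lyra as nearest.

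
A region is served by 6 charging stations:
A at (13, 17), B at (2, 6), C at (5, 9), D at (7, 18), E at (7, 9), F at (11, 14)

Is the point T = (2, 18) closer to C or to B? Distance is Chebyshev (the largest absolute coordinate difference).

C

d(T,C) = max(3, 9) = 9
d(T,B) = max(0, 12) = 12
9 < 12, so C is closer.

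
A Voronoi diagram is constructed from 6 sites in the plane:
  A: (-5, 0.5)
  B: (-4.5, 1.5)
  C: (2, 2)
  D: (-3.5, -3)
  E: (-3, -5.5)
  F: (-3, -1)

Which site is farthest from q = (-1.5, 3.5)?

Compare squared distances (the ordering matches that of the actual distances):
|qA|² = (-1.5−(-5))² + (3.5−0.5)² = 12.25 + 9 = 21.25
|qB|² = (-1.5−(-4.5))² + (3.5−1.5)² = 9 + 4 = 13
|qC|² = (-1.5−2)² + (3.5−2)² = 12.25 + 2.25 = 14.5
|qD|² = (-1.5−(-3.5))² + (3.5−(-3))² = 4 + 42.25 = 46.25
|qE|² = (-1.5−(-3))² + (3.5−(-5.5))² = 2.25 + 81 = 83.25
|qF|² = (-1.5−(-3))² + (3.5−(-1))² = 2.25 + 20.25 = 22.5
The largest is to E.

E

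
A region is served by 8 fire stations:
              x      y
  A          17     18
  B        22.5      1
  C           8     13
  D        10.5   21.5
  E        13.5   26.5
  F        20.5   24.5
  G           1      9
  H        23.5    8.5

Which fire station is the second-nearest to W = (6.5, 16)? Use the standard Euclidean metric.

D

Compare squared distances (the ordering matches that of the actual distances):
|WA|² = 110.25 + 4 = 114.25
|WB|² = 256 + 225 = 481
|WC|² = 2.25 + 9 = 11.25
|WD|² = 16 + 30.25 = 46.25
|WE|² = 49 + 110.25 = 159.25
|WF|² = 196 + 72.25 = 268.25
|WG|² = 30.25 + 49 = 79.25
|WH|² = 289 + 56.25 = 345.25
Sorted ascending: C, D, G, … — the second-nearest is D.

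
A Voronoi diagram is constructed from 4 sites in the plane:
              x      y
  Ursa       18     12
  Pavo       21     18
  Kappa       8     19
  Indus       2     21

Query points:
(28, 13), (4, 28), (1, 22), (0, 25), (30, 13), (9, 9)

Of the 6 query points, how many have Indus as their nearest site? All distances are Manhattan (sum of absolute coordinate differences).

3

(28, 13) — d to each: Ursa:11, Pavo:12, Kappa:26, Indus:34 → nearest is Ursa
(4, 28) — d to each: Ursa:30, Pavo:27, Kappa:13, Indus:9 → nearest is Indus
(1, 22) — d to each: Ursa:27, Pavo:24, Kappa:10, Indus:2 → nearest is Indus
(0, 25) — d to each: Ursa:31, Pavo:28, Kappa:14, Indus:6 → nearest is Indus
(30, 13) — d to each: Ursa:13, Pavo:14, Kappa:28, Indus:36 → nearest is Ursa
(9, 9) — d to each: Ursa:12, Pavo:21, Kappa:11, Indus:19 → nearest is Kappa
3 of the 6 points have Indus as nearest.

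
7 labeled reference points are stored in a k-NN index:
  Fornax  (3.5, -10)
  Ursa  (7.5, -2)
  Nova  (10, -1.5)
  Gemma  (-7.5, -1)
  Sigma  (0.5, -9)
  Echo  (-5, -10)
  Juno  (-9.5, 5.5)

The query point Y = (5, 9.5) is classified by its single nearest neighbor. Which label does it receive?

Squared Euclidean distances:
d²(Y, Fornax) = (5−3.5)² + (9.5−(-10))² = 2.25 + 380.25 = 382.5
d²(Y, Ursa) = (5−7.5)² + (9.5−(-2))² = 6.25 + 132.25 = 138.5
d²(Y, Nova) = (5−10)² + (9.5−(-1.5))² = 25 + 121 = 146
d²(Y, Gemma) = (5−(-7.5))² + (9.5−(-1))² = 156.25 + 110.25 = 266.5
d²(Y, Sigma) = (5−0.5)² + (9.5−(-9))² = 20.25 + 342.25 = 362.5
d²(Y, Echo) = (5−(-5))² + (9.5−(-10))² = 100 + 380.25 = 480.25
d²(Y, Juno) = (5−(-9.5))² + (9.5−5.5)² = 210.25 + 16 = 226.25
The smallest is to Ursa, so Y lies in the Voronoi region of Ursa.

Ursa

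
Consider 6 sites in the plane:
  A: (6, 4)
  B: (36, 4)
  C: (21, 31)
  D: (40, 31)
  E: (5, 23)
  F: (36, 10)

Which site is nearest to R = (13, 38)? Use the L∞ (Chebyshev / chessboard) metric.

C

d(R,A) = max(7, 34) = 34
d(R,B) = max(23, 34) = 34
d(R,C) = max(8, 7) = 8
d(R,D) = max(27, 7) = 27
d(R,E) = max(8, 15) = 15
d(R,F) = max(23, 28) = 28
C is nearest.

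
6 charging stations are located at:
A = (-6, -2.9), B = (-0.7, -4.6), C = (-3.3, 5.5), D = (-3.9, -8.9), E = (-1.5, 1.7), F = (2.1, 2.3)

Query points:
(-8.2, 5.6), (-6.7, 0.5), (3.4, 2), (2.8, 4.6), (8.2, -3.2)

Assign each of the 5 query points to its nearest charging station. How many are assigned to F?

3

(-8.2, 5.6) — d² to each: A:77.09, B:160.29, C:24.02, D:228.74, E:60.1, F:116.98 → nearest is C
(-6.7, 0.5) — d² to each: A:12.05, B:62.01, C:36.56, D:96.2, E:28.48, F:80.68 → nearest is A
(3.4, 2) — d² to each: A:112.37, B:60.37, C:57.14, D:172.1, E:24.1, F:1.78 → nearest is F
(2.8, 4.6) — d² to each: A:133.69, B:96.89, C:38.02, D:227.14, E:26.9, F:5.78 → nearest is F
(8.2, -3.2) — d² to each: A:201.73, B:81.17, C:207.94, D:178.9, E:118.1, F:67.46 → nearest is F
3 of the 5 points have F as nearest.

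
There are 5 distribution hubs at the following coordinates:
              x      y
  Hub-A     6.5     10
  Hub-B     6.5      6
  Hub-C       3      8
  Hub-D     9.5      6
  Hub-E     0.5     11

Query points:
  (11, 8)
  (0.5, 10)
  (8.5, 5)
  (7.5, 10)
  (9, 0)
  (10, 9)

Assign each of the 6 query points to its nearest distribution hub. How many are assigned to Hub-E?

1

(11, 8) — d² to each: Hub-A:24.25, Hub-B:24.25, Hub-C:64, Hub-D:6.25, Hub-E:119.25 → nearest is Hub-D
(0.5, 10) — d² to each: Hub-A:36, Hub-B:52, Hub-C:10.25, Hub-D:97, Hub-E:1 → nearest is Hub-E
(8.5, 5) — d² to each: Hub-A:29, Hub-B:5, Hub-C:39.25, Hub-D:2, Hub-E:100 → nearest is Hub-D
(7.5, 10) — d² to each: Hub-A:1, Hub-B:17, Hub-C:24.25, Hub-D:20, Hub-E:50 → nearest is Hub-A
(9, 0) — d² to each: Hub-A:106.25, Hub-B:42.25, Hub-C:100, Hub-D:36.25, Hub-E:193.25 → nearest is Hub-D
(10, 9) — d² to each: Hub-A:13.25, Hub-B:21.25, Hub-C:50, Hub-D:9.25, Hub-E:94.25 → nearest is Hub-D
1 of the 6 points has Hub-E as nearest.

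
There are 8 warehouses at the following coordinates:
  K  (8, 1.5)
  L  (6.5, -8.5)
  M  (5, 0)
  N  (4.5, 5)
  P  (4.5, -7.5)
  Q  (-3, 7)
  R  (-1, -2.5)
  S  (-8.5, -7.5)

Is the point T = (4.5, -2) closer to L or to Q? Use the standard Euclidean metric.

Compare squared distances:
|TL|² = (4.5−6.5)² + (-2−(-8.5))² = 4 + 42.25 = 46.25
|TQ|² = (4.5−(-3))² + (-2−7)² = 56.25 + 81 = 137.25
46.25 < 137.25, so L is closer.

L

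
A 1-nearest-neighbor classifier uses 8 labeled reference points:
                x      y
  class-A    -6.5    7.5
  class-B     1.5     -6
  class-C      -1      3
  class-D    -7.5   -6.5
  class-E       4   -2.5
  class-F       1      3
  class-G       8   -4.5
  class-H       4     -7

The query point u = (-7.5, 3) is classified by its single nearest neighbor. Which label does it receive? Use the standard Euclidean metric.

Squared Euclidean distances:
d²(u, class-A) = (-7.5−(-6.5))² + (3−7.5)² = 1 + 20.25 = 21.25
d²(u, class-B) = (-7.5−1.5)² + (3−(-6))² = 81 + 81 = 162
d²(u, class-C) = (-7.5−(-1))² + (3−3)² = 42.25 + 0 = 42.25
d²(u, class-D) = (-7.5−(-7.5))² + (3−(-6.5))² = 0 + 90.25 = 90.25
d²(u, class-E) = (-7.5−4)² + (3−(-2.5))² = 132.25 + 30.25 = 162.5
d²(u, class-F) = (-7.5−1)² + (3−3)² = 72.25 + 0 = 72.25
d²(u, class-G) = (-7.5−8)² + (3−(-4.5))² = 240.25 + 56.25 = 296.5
d²(u, class-H) = (-7.5−4)² + (3−(-7))² = 132.25 + 100 = 232.25
The smallest is to class-A, so u lies in the Voronoi region of class-A.

class-A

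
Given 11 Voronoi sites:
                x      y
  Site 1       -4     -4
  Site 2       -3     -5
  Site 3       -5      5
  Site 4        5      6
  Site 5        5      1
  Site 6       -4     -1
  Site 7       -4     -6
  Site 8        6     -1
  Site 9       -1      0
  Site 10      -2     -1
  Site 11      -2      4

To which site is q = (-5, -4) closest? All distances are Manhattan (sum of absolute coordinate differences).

Site 1

d(q, Site 1) = 1 + 0 = 1
d(q, Site 2) = 2 + 1 = 3
d(q, Site 3) = 0 + 9 = 9
d(q, Site 4) = 10 + 10 = 20
d(q, Site 5) = 10 + 5 = 15
d(q, Site 6) = 1 + 3 = 4
d(q, Site 7) = 1 + 2 = 3
d(q, Site 8) = 11 + 3 = 14
d(q, Site 9) = 4 + 4 = 8
d(q, Site 10) = 3 + 3 = 6
d(q, Site 11) = 3 + 8 = 11
Minimum is at Site 1.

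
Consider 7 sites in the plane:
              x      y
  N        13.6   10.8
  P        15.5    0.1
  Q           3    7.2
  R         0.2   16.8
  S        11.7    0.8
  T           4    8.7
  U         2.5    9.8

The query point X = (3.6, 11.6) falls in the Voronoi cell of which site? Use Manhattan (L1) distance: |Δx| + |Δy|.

U

d(X,N) = |3.6−13.6| + |11.6−10.8| = 10 + 0.8 = 10.8
d(X,P) = |3.6−15.5| + |11.6−0.1| = 11.9 + 11.5 = 23.4
d(X,Q) = |3.6−3| + |11.6−7.2| = 0.6 + 4.4 = 5
d(X,R) = |3.6−0.2| + |11.6−16.8| = 3.4 + 5.2 = 8.6
d(X,S) = |3.6−11.7| + |11.6−0.8| = 8.1 + 10.8 = 18.9
d(X,T) = |3.6−4| + |11.6−8.7| = 0.4 + 2.9 = 3.3
d(X,U) = |3.6−2.5| + |11.6−9.8| = 1.1 + 1.8 = 2.9
The smallest is to U, so X lies in the Voronoi region of U.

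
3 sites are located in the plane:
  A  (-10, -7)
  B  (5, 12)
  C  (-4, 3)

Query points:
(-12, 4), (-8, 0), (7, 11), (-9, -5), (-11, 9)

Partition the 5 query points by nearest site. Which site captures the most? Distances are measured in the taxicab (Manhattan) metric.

(-12, 4) — d to each: A:13, B:25, C:9 → nearest is C
(-8, 0) — d to each: A:9, B:25, C:7 → nearest is C
(7, 11) — d to each: A:35, B:3, C:19 → nearest is B
(-9, -5) — d to each: A:3, B:31, C:13 → nearest is A
(-11, 9) — d to each: A:17, B:19, C:13 → nearest is C
Tally — A:1, B:1, C:3. C captures the most (3).

C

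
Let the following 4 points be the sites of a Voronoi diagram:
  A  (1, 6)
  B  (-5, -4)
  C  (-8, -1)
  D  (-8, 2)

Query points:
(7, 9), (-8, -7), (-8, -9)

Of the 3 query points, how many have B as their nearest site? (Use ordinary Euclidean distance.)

(7, 9) — d² to each: A:45, B:313, C:325, D:274 → nearest is A
(-8, -7) — d² to each: A:250, B:18, C:36, D:81 → nearest is B
(-8, -9) — d² to each: A:306, B:34, C:64, D:121 → nearest is B
2 of the 3 points have B as nearest.

2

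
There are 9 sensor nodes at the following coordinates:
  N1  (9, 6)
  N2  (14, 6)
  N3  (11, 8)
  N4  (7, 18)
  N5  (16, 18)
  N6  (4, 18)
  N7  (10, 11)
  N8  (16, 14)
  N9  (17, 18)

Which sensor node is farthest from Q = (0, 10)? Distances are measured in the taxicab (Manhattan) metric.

d(Q,N1) = |0−9| + |10−6| = 9 + 4 = 13
d(Q,N2) = |0−14| + |10−6| = 14 + 4 = 18
d(Q,N3) = |0−11| + |10−8| = 11 + 2 = 13
d(Q,N4) = |0−7| + |10−18| = 7 + 8 = 15
d(Q,N5) = |0−16| + |10−18| = 16 + 8 = 24
d(Q,N6) = |0−4| + |10−18| = 4 + 8 = 12
d(Q,N7) = |0−10| + |10−11| = 10 + 1 = 11
d(Q,N8) = |0−16| + |10−14| = 16 + 4 = 20
d(Q,N9) = |0−17| + |10−18| = 17 + 8 = 25
The largest is to N9.

N9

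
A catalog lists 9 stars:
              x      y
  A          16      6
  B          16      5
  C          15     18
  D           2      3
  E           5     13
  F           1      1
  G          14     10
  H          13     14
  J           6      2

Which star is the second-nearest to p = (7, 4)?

Compare squared distances (the ordering matches that of the actual distances):
|pA|² = (7−16)² + (4−6)² = 81 + 4 = 85
|pB|² = (7−16)² + (4−5)² = 81 + 1 = 82
|pC|² = (7−15)² + (4−18)² = 64 + 196 = 260
|pD|² = (7−2)² + (4−3)² = 25 + 1 = 26
|pE|² = (7−5)² + (4−13)² = 4 + 81 = 85
|pF|² = (7−1)² + (4−1)² = 36 + 9 = 45
|pG|² = (7−14)² + (4−10)² = 49 + 36 = 85
|pH|² = (7−13)² + (4−14)² = 36 + 100 = 136
|pJ|² = (7−6)² + (4−2)² = 1 + 4 = 5
Sorted ascending: J, D, F, … — the second-nearest is D.

D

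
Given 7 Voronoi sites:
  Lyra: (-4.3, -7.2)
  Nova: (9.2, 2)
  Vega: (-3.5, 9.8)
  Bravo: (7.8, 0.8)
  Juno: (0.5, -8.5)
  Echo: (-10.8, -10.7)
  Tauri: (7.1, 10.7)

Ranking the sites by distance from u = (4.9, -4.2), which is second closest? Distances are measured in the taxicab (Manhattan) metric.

Juno

d(u, Lyra) = 9.2 + 3 = 12.2
d(u, Nova) = 4.3 + 6.2 = 10.5
d(u, Vega) = 8.4 + 14 = 22.4
d(u, Bravo) = 2.9 + 5 = 7.9
d(u, Juno) = 4.4 + 4.3 = 8.7
d(u, Echo) = 15.7 + 6.5 = 22.2
d(u, Tauri) = 2.2 + 14.9 = 17.1
Sorted ascending: Bravo, Juno, Nova, … — the second-nearest is Juno.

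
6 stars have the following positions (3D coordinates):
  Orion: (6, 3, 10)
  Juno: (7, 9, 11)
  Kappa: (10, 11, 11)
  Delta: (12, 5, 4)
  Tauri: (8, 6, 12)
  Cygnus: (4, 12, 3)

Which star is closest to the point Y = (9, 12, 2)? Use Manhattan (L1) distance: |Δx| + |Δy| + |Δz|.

d(Y, Orion) = |9−6| + |12−3| + |2−10| = 3 + 9 + 8 = 20
d(Y, Juno) = |9−7| + |12−9| + |2−11| = 2 + 3 + 9 = 14
d(Y, Kappa) = |9−10| + |12−11| + |2−11| = 1 + 1 + 9 = 11
d(Y, Delta) = |9−12| + |12−5| + |2−4| = 3 + 7 + 2 = 12
d(Y, Tauri) = |9−8| + |12−6| + |2−12| = 1 + 6 + 10 = 17
d(Y, Cygnus) = |9−4| + |12−12| + |2−3| = 5 + 0 + 1 = 6
Cygnus is nearest.

Cygnus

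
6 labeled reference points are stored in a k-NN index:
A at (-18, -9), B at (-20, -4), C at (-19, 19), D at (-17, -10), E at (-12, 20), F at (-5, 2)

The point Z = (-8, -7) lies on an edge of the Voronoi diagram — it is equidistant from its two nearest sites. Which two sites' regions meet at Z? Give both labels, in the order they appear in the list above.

Squared distances from Z to each site:
|ZA|² = (-8−(-18))² + (-7−(-9))² = 100 + 4 = 104
|ZB|² = (-8−(-20))² + (-7−(-4))² = 144 + 9 = 153
|ZC|² = (-8−(-19))² + (-7−19)² = 121 + 676 = 797
|ZD|² = (-8−(-17))² + (-7−(-10))² = 81 + 9 = 90
|ZE|² = (-8−(-12))² + (-7−20)² = 16 + 729 = 745
|ZF|² = (-8−(-5))² + (-7−2)² = 9 + 81 = 90
Z is equidistant from D and F (both at squared distance 90), and every other site is strictly farther — so Z lies on the D–F Voronoi edge.

D and F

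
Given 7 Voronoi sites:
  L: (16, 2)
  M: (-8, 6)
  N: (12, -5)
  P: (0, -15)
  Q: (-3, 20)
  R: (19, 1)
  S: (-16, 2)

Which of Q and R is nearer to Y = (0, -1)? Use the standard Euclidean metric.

Compare squared distances:
|YQ|² = (0−(-3))² + (-1−20)² = 9 + 441 = 450
|YR|² = (0−19)² + (-1−1)² = 361 + 4 = 365
450 > 365, so R is closer.

R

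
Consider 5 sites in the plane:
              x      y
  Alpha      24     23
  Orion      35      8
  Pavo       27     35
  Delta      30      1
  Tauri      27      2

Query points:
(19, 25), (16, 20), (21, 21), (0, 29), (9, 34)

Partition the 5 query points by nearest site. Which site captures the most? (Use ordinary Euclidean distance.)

Alpha

(19, 25) — d² to each: Alpha:29, Orion:545, Pavo:164, Delta:697, Tauri:593 → nearest is Alpha
(16, 20) — d² to each: Alpha:73, Orion:505, Pavo:346, Delta:557, Tauri:445 → nearest is Alpha
(21, 21) — d² to each: Alpha:13, Orion:365, Pavo:232, Delta:481, Tauri:397 → nearest is Alpha
(0, 29) — d² to each: Alpha:612, Orion:1666, Pavo:765, Delta:1684, Tauri:1458 → nearest is Alpha
(9, 34) — d² to each: Alpha:346, Orion:1352, Pavo:325, Delta:1530, Tauri:1348 → nearest is Pavo
Tally — Alpha:4, Pavo:1. Alpha captures the most (4).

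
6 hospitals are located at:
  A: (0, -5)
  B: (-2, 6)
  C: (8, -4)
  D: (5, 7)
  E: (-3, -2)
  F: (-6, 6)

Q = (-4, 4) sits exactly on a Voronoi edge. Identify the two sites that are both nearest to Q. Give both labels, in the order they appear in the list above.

B and F

Squared distances from Q to each site:
|QA|² = (-4−0)² + (4−(-5))² = 16 + 81 = 97
|QB|² = (-4−(-2))² + (4−6)² = 4 + 4 = 8
|QC|² = (-4−8)² + (4−(-4))² = 144 + 64 = 208
|QD|² = (-4−5)² + (4−7)² = 81 + 9 = 90
|QE|² = (-4−(-3))² + (4−(-2))² = 1 + 36 = 37
|QF|² = (-4−(-6))² + (4−6)² = 4 + 4 = 8
Q is equidistant from B and F (both at squared distance 8), and every other site is strictly farther — so Q lies on the B–F Voronoi edge.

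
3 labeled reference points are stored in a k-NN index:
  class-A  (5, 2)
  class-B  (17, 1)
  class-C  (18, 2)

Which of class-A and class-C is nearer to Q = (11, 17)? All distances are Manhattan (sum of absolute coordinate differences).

class-A

d(Q, class-A) = |11−5| + |17−2| = 6 + 15 = 21
d(Q, class-C) = |11−18| + |17−2| = 7 + 15 = 22
21 < 22, so class-A is closer.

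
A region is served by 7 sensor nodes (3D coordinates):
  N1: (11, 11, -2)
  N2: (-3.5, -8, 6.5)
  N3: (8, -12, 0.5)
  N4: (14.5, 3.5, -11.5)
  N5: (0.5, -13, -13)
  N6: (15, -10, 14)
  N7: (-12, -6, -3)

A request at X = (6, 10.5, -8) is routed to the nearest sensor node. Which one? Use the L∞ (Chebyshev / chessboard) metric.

N1

d(X,N1) = max(5, 0.5, 6) = 6
d(X,N2) = max(9.5, 18.5, 14.5) = 18.5
d(X,N3) = max(2, 22.5, 8.5) = 22.5
d(X,N4) = max(8.5, 7, 3.5) = 8.5
d(X,N5) = max(5.5, 23.5, 5) = 23.5
d(X,N6) = max(9, 20.5, 22) = 22
d(X,N7) = max(18, 16.5, 5) = 18
The smallest is to N1, so X lies in the Voronoi region of N1.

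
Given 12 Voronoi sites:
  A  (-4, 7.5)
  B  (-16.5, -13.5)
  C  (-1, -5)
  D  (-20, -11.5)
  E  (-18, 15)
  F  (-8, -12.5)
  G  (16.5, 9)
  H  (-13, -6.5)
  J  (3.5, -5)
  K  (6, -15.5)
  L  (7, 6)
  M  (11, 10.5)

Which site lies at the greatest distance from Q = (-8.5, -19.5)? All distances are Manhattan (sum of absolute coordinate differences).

G

d(Q,A) = |-8.5−(-4)| + |-19.5−7.5| = 4.5 + 27 = 31.5
d(Q,B) = |-8.5−(-16.5)| + |-19.5−(-13.5)| = 8 + 6 = 14
d(Q,C) = |-8.5−(-1)| + |-19.5−(-5)| = 7.5 + 14.5 = 22
d(Q,D) = |-8.5−(-20)| + |-19.5−(-11.5)| = 11.5 + 8 = 19.5
d(Q,E) = |-8.5−(-18)| + |-19.5−15| = 9.5 + 34.5 = 44
d(Q,F) = |-8.5−(-8)| + |-19.5−(-12.5)| = 0.5 + 7 = 7.5
d(Q,G) = |-8.5−16.5| + |-19.5−9| = 25 + 28.5 = 53.5
d(Q,H) = |-8.5−(-13)| + |-19.5−(-6.5)| = 4.5 + 13 = 17.5
d(Q,J) = |-8.5−3.5| + |-19.5−(-5)| = 12 + 14.5 = 26.5
d(Q,K) = |-8.5−6| + |-19.5−(-15.5)| = 14.5 + 4 = 18.5
d(Q,L) = |-8.5−7| + |-19.5−6| = 15.5 + 25.5 = 41
d(Q,M) = |-8.5−11| + |-19.5−10.5| = 19.5 + 30 = 49.5
The largest is to G.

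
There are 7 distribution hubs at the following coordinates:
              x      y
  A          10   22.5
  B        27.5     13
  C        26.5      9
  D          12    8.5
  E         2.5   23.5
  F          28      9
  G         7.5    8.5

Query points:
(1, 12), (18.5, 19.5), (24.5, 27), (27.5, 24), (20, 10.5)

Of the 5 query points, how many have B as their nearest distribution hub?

2

(1, 12) — d² to each: A:191.25, B:703.25, C:659.25, D:133.25, E:134.5, F:738, G:54.5 → nearest is G
(18.5, 19.5) — d² to each: A:81.25, B:123.25, C:174.25, D:163.25, E:272, F:200.5, G:242 → nearest is A
(24.5, 27) — d² to each: A:230.5, B:205, C:328, D:498.5, E:496.25, F:336.25, G:631.25 → nearest is B
(27.5, 24) — d² to each: A:308.5, B:121, C:226, D:480.5, E:625.25, F:225.25, G:640.25 → nearest is B
(20, 10.5) — d² to each: A:244, B:62.5, C:44.5, D:68, E:475.25, F:66.25, G:160.25 → nearest is C
2 of the 5 points have B as nearest.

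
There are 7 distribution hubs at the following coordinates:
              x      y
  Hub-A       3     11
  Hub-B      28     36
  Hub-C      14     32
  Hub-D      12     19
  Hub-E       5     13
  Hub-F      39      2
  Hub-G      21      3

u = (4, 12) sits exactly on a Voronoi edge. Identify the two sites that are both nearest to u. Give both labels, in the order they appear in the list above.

Squared distances from u to each site:
d²(u, Hub-A) = (4−3)² + (12−11)² = 1 + 1 = 2
d²(u, Hub-B) = (4−28)² + (12−36)² = 576 + 576 = 1152
d²(u, Hub-C) = (4−14)² + (12−32)² = 100 + 400 = 500
d²(u, Hub-D) = (4−12)² + (12−19)² = 64 + 49 = 113
d²(u, Hub-E) = (4−5)² + (12−13)² = 1 + 1 = 2
d²(u, Hub-F) = (4−39)² + (12−2)² = 1225 + 100 = 1325
d²(u, Hub-G) = (4−21)² + (12−3)² = 289 + 81 = 370
u is equidistant from Hub-A and Hub-E (both at squared distance 2), and every other site is strictly farther — so u lies on the Hub-A–Hub-E Voronoi edge.

Hub-A and Hub-E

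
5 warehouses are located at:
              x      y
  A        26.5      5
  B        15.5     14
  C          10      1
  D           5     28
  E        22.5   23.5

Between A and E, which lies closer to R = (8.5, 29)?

E

Compare squared distances:
|RA|² = (8.5−26.5)² + (29−5)² = 324 + 576 = 900
|RE|² = (8.5−22.5)² + (29−23.5)² = 196 + 30.25 = 226.25
900 > 226.25, so E is closer.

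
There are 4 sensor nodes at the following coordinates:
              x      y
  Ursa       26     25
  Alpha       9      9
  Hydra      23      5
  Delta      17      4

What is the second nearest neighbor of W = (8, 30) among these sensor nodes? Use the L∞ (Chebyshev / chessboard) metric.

d(W, Ursa) = max(18, 5) = 18
d(W, Alpha) = max(1, 21) = 21
d(W, Hydra) = max(15, 25) = 25
d(W, Delta) = max(9, 26) = 26
Sorted ascending: Ursa, Alpha, Hydra, … — the second-nearest is Alpha.

Alpha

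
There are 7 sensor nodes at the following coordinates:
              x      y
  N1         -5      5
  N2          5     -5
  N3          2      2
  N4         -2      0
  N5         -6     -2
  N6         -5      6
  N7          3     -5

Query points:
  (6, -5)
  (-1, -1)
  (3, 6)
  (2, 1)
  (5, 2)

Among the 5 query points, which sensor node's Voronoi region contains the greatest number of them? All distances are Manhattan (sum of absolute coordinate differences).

(6, -5) — d to each: N1:21, N2:1, N3:11, N4:13, N5:15, N6:22, N7:3 → nearest is N2
(-1, -1) — d to each: N1:10, N2:10, N3:6, N4:2, N5:6, N6:11, N7:8 → nearest is N4
(3, 6) — d to each: N1:9, N2:13, N3:5, N4:11, N5:17, N6:8, N7:11 → nearest is N3
(2, 1) — d to each: N1:11, N2:9, N3:1, N4:5, N5:11, N6:12, N7:7 → nearest is N3
(5, 2) — d to each: N1:13, N2:7, N3:3, N4:9, N5:15, N6:14, N7:9 → nearest is N3
Tally — N2:1, N3:3, N4:1. N3 captures the most (3).

N3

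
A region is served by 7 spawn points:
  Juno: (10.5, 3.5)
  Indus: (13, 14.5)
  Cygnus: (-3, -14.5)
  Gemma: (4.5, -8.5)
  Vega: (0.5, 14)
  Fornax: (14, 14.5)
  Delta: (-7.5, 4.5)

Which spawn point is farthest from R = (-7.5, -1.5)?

Squared Euclidean distances:
d²(R, Juno) = (-7.5−10.5)² + (-1.5−3.5)² = 324 + 25 = 349
d²(R, Indus) = (-7.5−13)² + (-1.5−14.5)² = 420.25 + 256 = 676.25
d²(R, Cygnus) = (-7.5−(-3))² + (-1.5−(-14.5))² = 20.25 + 169 = 189.25
d²(R, Gemma) = (-7.5−4.5)² + (-1.5−(-8.5))² = 144 + 49 = 193
d²(R, Vega) = (-7.5−0.5)² + (-1.5−14)² = 64 + 240.25 = 304.25
d²(R, Fornax) = (-7.5−14)² + (-1.5−14.5)² = 462.25 + 256 = 718.25
d²(R, Delta) = (-7.5−(-7.5))² + (-1.5−4.5)² = 0 + 36 = 36
The largest is to Fornax.

Fornax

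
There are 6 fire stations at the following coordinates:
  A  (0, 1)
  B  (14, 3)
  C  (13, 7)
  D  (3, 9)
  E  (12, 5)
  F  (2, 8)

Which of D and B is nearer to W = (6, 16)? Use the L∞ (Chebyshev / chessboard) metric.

d(W,D) = max(3, 7) = 7
d(W,B) = max(8, 13) = 13
7 < 13, so D is closer.

D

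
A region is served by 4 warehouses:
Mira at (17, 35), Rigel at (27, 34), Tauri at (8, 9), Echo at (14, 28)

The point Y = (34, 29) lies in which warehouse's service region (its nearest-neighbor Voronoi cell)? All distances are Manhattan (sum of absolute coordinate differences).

Rigel

d(Y, Mira) = |34−17| + |29−35| = 17 + 6 = 23
d(Y, Rigel) = |34−27| + |29−34| = 7 + 5 = 12
d(Y, Tauri) = |34−8| + |29−9| = 26 + 20 = 46
d(Y, Echo) = |34−14| + |29−28| = 20 + 1 = 21
Rigel is nearest.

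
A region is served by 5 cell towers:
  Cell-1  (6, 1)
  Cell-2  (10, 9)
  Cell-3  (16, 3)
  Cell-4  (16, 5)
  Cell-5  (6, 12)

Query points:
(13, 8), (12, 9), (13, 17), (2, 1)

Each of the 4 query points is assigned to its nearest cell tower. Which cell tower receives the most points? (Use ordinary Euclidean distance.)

Cell-2

(13, 8) — d² to each: Cell-1:98, Cell-2:10, Cell-3:34, Cell-4:18, Cell-5:65 → nearest is Cell-2
(12, 9) — d² to each: Cell-1:100, Cell-2:4, Cell-3:52, Cell-4:32, Cell-5:45 → nearest is Cell-2
(13, 17) — d² to each: Cell-1:305, Cell-2:73, Cell-3:205, Cell-4:153, Cell-5:74 → nearest is Cell-2
(2, 1) — d² to each: Cell-1:16, Cell-2:128, Cell-3:200, Cell-4:212, Cell-5:137 → nearest is Cell-1
Tally — Cell-1:1, Cell-2:3. Cell-2 captures the most (3).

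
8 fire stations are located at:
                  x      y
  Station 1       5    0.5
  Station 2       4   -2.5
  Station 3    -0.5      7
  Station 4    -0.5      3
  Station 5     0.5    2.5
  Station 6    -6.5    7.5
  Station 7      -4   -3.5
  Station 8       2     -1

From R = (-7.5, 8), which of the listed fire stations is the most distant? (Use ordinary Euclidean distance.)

Squared Euclidean distances:
d²(R, Station 1) = (-7.5−5)² + (8−0.5)² = 156.25 + 56.25 = 212.5
d²(R, Station 2) = (-7.5−4)² + (8−(-2.5))² = 132.25 + 110.25 = 242.5
d²(R, Station 3) = (-7.5−(-0.5))² + (8−7)² = 49 + 1 = 50
d²(R, Station 4) = (-7.5−(-0.5))² + (8−3)² = 49 + 25 = 74
d²(R, Station 5) = (-7.5−0.5)² + (8−2.5)² = 64 + 30.25 = 94.25
d²(R, Station 6) = (-7.5−(-6.5))² + (8−7.5)² = 1 + 0.25 = 1.25
d²(R, Station 7) = (-7.5−(-4))² + (8−(-3.5))² = 12.25 + 132.25 = 144.5
d²(R, Station 8) = (-7.5−2)² + (8−(-1))² = 90.25 + 81 = 171.25
The largest is to Station 2.

Station 2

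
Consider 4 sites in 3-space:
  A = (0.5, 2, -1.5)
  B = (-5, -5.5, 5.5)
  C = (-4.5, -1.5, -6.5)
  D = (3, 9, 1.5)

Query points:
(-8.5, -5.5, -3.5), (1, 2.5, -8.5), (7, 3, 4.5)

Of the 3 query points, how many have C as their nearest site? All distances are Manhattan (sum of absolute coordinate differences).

(-8.5, -5.5, -3.5) — d to each: A:18.5, B:12.5, C:11, D:31 → nearest is C
(1, 2.5, -8.5) — d to each: A:8, B:28, C:11.5, D:18.5 → nearest is A
(7, 3, 4.5) — d to each: A:13.5, B:21.5, C:27, D:13 → nearest is D
1 of the 3 points has C as nearest.

1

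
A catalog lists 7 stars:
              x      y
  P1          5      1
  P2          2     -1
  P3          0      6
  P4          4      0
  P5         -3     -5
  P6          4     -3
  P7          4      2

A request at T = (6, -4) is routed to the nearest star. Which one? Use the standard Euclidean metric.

Compare squared distances (the ordering matches that of the actual distances):
|TP1|² = (6−5)² + (-4−1)² = 1 + 25 = 26
|TP2|² = (6−2)² + (-4−(-1))² = 16 + 9 = 25
|TP3|² = (6−0)² + (-4−6)² = 36 + 100 = 136
|TP4|² = (6−4)² + (-4−0)² = 4 + 16 = 20
|TP5|² = (6−(-3))² + (-4−(-5))² = 81 + 1 = 82
|TP6|² = (6−4)² + (-4−(-3))² = 4 + 1 = 5
|TP7|² = (6−4)² + (-4−2)² = 4 + 36 = 40
The smallest is to P6, so T lies in the Voronoi region of P6.

P6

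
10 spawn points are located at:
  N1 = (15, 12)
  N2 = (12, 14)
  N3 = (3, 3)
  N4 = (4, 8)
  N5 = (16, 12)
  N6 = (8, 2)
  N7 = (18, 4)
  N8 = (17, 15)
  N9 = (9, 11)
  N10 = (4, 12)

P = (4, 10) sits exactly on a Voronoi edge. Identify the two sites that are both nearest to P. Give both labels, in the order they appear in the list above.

N4 and N10

Squared distances from P to each site:
|PN1|² = (4−15)² + (10−12)² = 121 + 4 = 125
|PN2|² = (4−12)² + (10−14)² = 64 + 16 = 80
|PN3|² = (4−3)² + (10−3)² = 1 + 49 = 50
|PN4|² = (4−4)² + (10−8)² = 0 + 4 = 4
|PN5|² = (4−16)² + (10−12)² = 144 + 4 = 148
|PN6|² = (4−8)² + (10−2)² = 16 + 64 = 80
|PN7|² = (4−18)² + (10−4)² = 196 + 36 = 232
|PN8|² = (4−17)² + (10−15)² = 169 + 25 = 194
|PN9|² = (4−9)² + (10−11)² = 25 + 1 = 26
d²(P, N10) = (4−4)² + (10−12)² = 0 + 4 = 4
P is equidistant from N4 and N10 (both at squared distance 4), and every other site is strictly farther — so P lies on the N4–N10 Voronoi edge.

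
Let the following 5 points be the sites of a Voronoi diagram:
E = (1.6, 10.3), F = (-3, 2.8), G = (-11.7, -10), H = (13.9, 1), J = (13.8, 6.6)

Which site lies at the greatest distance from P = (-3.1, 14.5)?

Compare squared distances (the ordering matches that of the actual distances):
|PE|² = (-3.1−1.6)² + (14.5−10.3)² = 22.09 + 17.64 = 39.73
|PF|² = (-3.1−(-3))² + (14.5−2.8)² = 0.01 + 136.89 = 136.9
|PG|² = (-3.1−(-11.7))² + (14.5−(-10))² = 73.96 + 600.25 = 674.21
|PH|² = (-3.1−13.9)² + (14.5−1)² = 289 + 182.25 = 471.25
|PJ|² = (-3.1−13.8)² + (14.5−6.6)² = 285.61 + 62.41 = 348.02
The largest is to G.

G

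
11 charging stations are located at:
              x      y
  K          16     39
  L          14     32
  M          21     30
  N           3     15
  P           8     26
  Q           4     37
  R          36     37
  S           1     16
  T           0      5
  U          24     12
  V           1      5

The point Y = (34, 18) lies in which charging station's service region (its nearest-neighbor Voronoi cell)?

U

Since √ is increasing, it suffices to compare squared distances:
|YK|² = 324 + 441 = 765
|YL|² = 400 + 196 = 596
|YM|² = 169 + 144 = 313
|YN|² = 961 + 9 = 970
|YP|² = 676 + 64 = 740
|YQ|² = 900 + 361 = 1261
|YR|² = 4 + 361 = 365
|YS|² = 1089 + 4 = 1093
|YT|² = 1156 + 169 = 1325
|YU|² = 100 + 36 = 136
|YV|² = 1089 + 169 = 1258
The smallest is to U, so Y lies in the Voronoi region of U.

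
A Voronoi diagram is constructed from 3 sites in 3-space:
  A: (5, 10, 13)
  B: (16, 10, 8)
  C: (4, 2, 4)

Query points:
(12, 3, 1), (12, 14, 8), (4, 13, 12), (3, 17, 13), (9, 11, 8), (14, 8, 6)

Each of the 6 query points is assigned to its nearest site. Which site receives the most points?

A

(12, 3, 1) — d² to each: A:242, B:114, C:74 → nearest is C
(12, 14, 8) — d² to each: A:90, B:32, C:224 → nearest is B
(4, 13, 12) — d² to each: A:11, B:169, C:185 → nearest is A
(3, 17, 13) — d² to each: A:53, B:243, C:307 → nearest is A
(9, 11, 8) — d² to each: A:42, B:50, C:122 → nearest is A
(14, 8, 6) — d² to each: A:134, B:12, C:140 → nearest is B
Tally — A:3, B:2, C:1. A captures the most (3).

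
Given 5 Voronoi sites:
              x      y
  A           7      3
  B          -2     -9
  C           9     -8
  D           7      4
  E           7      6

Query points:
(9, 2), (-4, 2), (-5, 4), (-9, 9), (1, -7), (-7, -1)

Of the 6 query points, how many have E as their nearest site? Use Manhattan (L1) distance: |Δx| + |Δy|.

(9, 2) — d to each: A:3, B:22, C:10, D:4, E:6 → nearest is A
(-4, 2) — d to each: A:12, B:13, C:23, D:13, E:15 → nearest is A
(-5, 4) — d to each: A:13, B:16, C:26, D:12, E:14 → nearest is D
(-9, 9) — d to each: A:22, B:25, C:35, D:21, E:19 → nearest is E
(1, -7) — d to each: A:16, B:5, C:9, D:17, E:19 → nearest is B
(-7, -1) — d to each: A:18, B:13, C:23, D:19, E:21 → nearest is B
1 of the 6 points has E as nearest.

1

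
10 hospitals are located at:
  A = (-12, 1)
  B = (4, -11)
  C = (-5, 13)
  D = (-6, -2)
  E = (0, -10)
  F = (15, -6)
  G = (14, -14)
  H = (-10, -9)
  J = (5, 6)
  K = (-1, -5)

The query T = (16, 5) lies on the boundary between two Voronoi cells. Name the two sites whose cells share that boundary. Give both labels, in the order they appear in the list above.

F and J

Squared distances from T to each site:
|TA|² = 784 + 16 = 800
|TB|² = 144 + 256 = 400
|TC|² = 441 + 64 = 505
|TD|² = 484 + 49 = 533
|TE|² = 256 + 225 = 481
|TF|² = 1 + 121 = 122
|TG|² = 4 + 361 = 365
|TH|² = 676 + 196 = 872
|TJ|² = 121 + 1 = 122
|TK|² = 289 + 100 = 389
T is equidistant from F and J (both at squared distance 122), and every other site is strictly farther — so T lies on the F–J Voronoi edge.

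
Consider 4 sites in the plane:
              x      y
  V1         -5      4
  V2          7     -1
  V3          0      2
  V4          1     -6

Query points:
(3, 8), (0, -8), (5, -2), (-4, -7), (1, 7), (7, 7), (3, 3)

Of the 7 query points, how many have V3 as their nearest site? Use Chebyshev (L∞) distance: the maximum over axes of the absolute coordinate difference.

(3, 8) — d to each: V1:8, V2:9, V3:6, V4:14 → nearest is V3
(0, -8) — d to each: V1:12, V2:7, V3:10, V4:2 → nearest is V4
(5, -2) — d to each: V1:10, V2:2, V3:5, V4:4 → nearest is V2
(-4, -7) — d to each: V1:11, V2:11, V3:9, V4:5 → nearest is V4
(1, 7) — d to each: V1:6, V2:8, V3:5, V4:13 → nearest is V3
(7, 7) — d to each: V1:12, V2:8, V3:7, V4:13 → nearest is V3
(3, 3) — d to each: V1:8, V2:4, V3:3, V4:9 → nearest is V3
4 of the 7 points have V3 as nearest.

4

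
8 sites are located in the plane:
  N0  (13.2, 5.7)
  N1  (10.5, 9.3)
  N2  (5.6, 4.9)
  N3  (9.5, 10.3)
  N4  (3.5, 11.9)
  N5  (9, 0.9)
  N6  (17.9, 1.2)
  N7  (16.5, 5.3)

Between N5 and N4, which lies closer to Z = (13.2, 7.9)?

Compare squared distances:
|ZN5|² = (13.2−9)² + (7.9−0.9)² = 17.64 + 49 = 66.64
|ZN4|² = (13.2−3.5)² + (7.9−11.9)² = 94.09 + 16 = 110.09
66.64 < 110.09, so N5 is closer.

N5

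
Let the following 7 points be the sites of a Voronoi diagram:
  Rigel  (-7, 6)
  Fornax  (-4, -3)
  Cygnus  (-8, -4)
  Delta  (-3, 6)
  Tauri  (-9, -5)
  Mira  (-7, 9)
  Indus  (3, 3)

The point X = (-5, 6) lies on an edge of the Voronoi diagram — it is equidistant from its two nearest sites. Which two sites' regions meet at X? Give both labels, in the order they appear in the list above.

Rigel and Delta

Squared distances from X to each site:
d²(X, Rigel) = (-5−(-7))² + (6−6)² = 4 + 0 = 4
d²(X, Fornax) = (-5−(-4))² + (6−(-3))² = 1 + 81 = 82
d²(X, Cygnus) = (-5−(-8))² + (6−(-4))² = 9 + 100 = 109
d²(X, Delta) = (-5−(-3))² + (6−6)² = 4 + 0 = 4
d²(X, Tauri) = (-5−(-9))² + (6−(-5))² = 16 + 121 = 137
d²(X, Mira) = (-5−(-7))² + (6−9)² = 4 + 9 = 13
d²(X, Indus) = (-5−3)² + (6−3)² = 64 + 9 = 73
X is equidistant from Rigel and Delta (both at squared distance 4), and every other site is strictly farther — so X lies on the Rigel–Delta Voronoi edge.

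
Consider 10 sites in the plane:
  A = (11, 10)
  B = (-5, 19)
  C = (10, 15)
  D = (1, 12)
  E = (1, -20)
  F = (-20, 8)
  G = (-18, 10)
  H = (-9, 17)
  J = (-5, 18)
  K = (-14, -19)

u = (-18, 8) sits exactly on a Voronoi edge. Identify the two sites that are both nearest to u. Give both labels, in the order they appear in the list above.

Squared distances from u to each site:
|uA|² = 841 + 4 = 845
|uB|² = 169 + 121 = 290
|uC|² = 784 + 49 = 833
|uD|² = 361 + 16 = 377
|uE|² = 361 + 784 = 1145
|uF|² = 4 + 0 = 4
|uG|² = 0 + 4 = 4
|uH|² = 81 + 81 = 162
|uJ|² = 169 + 100 = 269
|uK|² = 16 + 729 = 745
u is equidistant from F and G (both at squared distance 4), and every other site is strictly farther — so u lies on the F–G Voronoi edge.

F and G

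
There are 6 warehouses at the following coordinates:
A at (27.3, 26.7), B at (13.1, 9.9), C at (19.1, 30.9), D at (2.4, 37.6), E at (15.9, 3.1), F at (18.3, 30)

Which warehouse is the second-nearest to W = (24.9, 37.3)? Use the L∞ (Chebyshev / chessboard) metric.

d(W,A) = max(2.4, 10.6) = 10.6
d(W,B) = max(11.8, 27.4) = 27.4
d(W,C) = max(5.8, 6.4) = 6.4
d(W,D) = max(22.5, 0.3) = 22.5
d(W,E) = max(9, 34.2) = 34.2
d(W,F) = max(6.6, 7.3) = 7.3
Sorted ascending: C, F, A, … — the second-nearest is F.

F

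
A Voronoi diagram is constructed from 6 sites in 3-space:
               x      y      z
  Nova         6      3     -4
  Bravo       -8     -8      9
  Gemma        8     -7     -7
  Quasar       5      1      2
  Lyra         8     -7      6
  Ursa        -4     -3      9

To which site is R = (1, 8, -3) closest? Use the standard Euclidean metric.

Nova

Since √ is increasing, it suffices to compare squared distances:
d²(R, Nova) = (1−6)² + (8−3)² + (-3−(-4))² = 25 + 25 + 1 = 51
d²(R, Bravo) = (1−(-8))² + (8−(-8))² + (-3−9)² = 81 + 256 + 144 = 481
d²(R, Gemma) = (1−8)² + (8−(-7))² + (-3−(-7))² = 49 + 225 + 16 = 290
d²(R, Quasar) = (1−5)² + (8−1)² + (-3−2)² = 16 + 49 + 25 = 90
d²(R, Lyra) = (1−8)² + (8−(-7))² + (-3−6)² = 49 + 225 + 81 = 355
d²(R, Ursa) = (1−(-4))² + (8−(-3))² + (-3−9)² = 25 + 121 + 144 = 290
Nova is nearest.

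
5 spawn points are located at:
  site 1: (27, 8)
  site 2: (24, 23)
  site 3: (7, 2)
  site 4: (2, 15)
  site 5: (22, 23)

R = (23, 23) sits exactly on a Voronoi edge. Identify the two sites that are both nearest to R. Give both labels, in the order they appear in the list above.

Squared distances from R to each site:
d²(R, site 1) = (23−27)² + (23−8)² = 16 + 225 = 241
d²(R, site 2) = (23−24)² + (23−23)² = 1 + 0 = 1
d²(R, site 3) = (23−7)² + (23−2)² = 256 + 441 = 697
d²(R, site 4) = (23−2)² + (23−15)² = 441 + 64 = 505
d²(R, site 5) = (23−22)² + (23−23)² = 1 + 0 = 1
R is equidistant from site 2 and site 5 (both at squared distance 1), and every other site is strictly farther — so R lies on the site 2–site 5 Voronoi edge.

site 2 and site 5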